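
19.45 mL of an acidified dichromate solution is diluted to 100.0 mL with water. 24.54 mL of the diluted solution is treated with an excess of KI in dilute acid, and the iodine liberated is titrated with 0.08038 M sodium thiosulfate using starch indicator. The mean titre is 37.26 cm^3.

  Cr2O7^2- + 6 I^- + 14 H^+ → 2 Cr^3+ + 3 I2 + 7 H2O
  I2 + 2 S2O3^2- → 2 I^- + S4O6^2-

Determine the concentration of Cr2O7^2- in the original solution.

n(S2O3^2-) = 0.03726 × 0.08038 = 2.995 × 10^-3 mol
n(I2) = n(S2O3^2-)/2 = 1.497 × 10^-3 mol
From the 1:3 ratio, n(Cr2O7^2-) in the aliquot = 1/3 × 1.497 × 10^-3 = 4.992 × 10^-4 mol
[Cr2O7^2-]_dilute = 4.992 × 10^-4 / 0.02454 = 0.02034 mol/L
[Cr2O7^2-]_original = 0.02034 × 100.0/19.45 = 0.1046 mol/L

0.1046 M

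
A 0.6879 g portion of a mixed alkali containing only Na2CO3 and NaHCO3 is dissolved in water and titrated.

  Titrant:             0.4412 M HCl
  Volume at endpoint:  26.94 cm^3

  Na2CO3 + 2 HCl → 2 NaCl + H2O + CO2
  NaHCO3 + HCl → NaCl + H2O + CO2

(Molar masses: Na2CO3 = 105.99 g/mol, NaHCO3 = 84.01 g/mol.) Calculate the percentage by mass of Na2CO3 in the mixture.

n(HCl) = 0.02694 × 0.4412 = 0.01189 mol
Let x = n(Na2CO3), y = n(NaHCO3).
Titrant: 2x + 1y = 0.01189;  mass: 105.99x + 84.01y = 0.6879
Solving, x = 5.008 × 10^-3 mol, y = 1.870 × 10^-3 mol
mass of Na2CO3 = 5.008 × 10^-3 × 105.99 = 0.5308 g
% Na2CO3 = 0.5308 / 0.6879 × 100 = 77.16 %

77.16 %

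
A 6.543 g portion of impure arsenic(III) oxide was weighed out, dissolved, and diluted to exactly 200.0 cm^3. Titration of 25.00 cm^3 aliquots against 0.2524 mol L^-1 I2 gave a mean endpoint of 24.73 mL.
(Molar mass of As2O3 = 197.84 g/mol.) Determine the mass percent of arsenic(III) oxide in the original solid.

As2O3 + 2 I2 + 2 H2O → As2O5 + 4 HI
n(I2) per titration = 0.02473 × 0.2524 = 6.242 × 10^-3 mol
From the 1:2 ratio, n(As2O3) in each aliquot = 1/2 × 6.242 × 10^-3 = 3.121 × 10^-3 mol
n(As2O3) in the whole flask = 3.121 × 10^-3 × 200.0/25.00 = 0.02497 mol
mass of As2O3 = 0.02497 × 197.84 = 4.940 g
% As2O3 = 4.940 / 6.543 × 100 = 75.49 %

75.49 %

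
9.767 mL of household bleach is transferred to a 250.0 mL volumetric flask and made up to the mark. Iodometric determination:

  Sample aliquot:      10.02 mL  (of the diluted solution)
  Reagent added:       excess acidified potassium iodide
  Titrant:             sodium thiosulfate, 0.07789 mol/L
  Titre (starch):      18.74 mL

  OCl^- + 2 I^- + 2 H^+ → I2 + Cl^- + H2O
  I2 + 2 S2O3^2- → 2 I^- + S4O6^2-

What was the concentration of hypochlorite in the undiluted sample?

n(S2O3^2-) = 0.01874 × 0.07789 = 1.460 × 10^-3 mol
n(I2) = n(S2O3^2-)/2 = 7.298 × 10^-4 mol
n(OCl^-) in the aliquot = 7.298 × 10^-4 mol (1:1 ratio)
[OCl^-]_dilute = 7.298 × 10^-4 / 0.01002 = 0.07284 mol/L
[OCl^-]_original = 0.07284 × 250.0/9.767 = 1.864 mol/L

1.864 mol/L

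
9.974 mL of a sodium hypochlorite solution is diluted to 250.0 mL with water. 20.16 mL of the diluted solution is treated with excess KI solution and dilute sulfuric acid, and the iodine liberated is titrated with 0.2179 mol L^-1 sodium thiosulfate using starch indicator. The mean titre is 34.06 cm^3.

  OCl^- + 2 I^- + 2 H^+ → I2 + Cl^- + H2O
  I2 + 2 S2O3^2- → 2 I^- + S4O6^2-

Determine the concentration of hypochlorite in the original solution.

4.614 mol/L

n(S2O3^2-) = 0.03406 × 0.2179 = 7.422 × 10^-3 mol
n(I2) = n(S2O3^2-)/2 = 3.711 × 10^-3 mol
n(OCl^-) in the aliquot = 3.711 × 10^-3 mol (1:1 ratio)
[OCl^-]_dilute = 3.711 × 10^-3 / 0.02016 = 0.1841 mol/L
[OCl^-]_original = 0.1841 × 250.0/9.974 = 4.614 mol/L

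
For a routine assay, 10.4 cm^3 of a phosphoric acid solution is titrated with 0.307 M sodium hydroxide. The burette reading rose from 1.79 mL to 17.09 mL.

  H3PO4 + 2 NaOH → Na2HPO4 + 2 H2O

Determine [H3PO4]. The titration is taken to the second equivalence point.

n(NaOH) = 0.0153 L × 0.307 mol/L = 4.70 × 10^-3 mol
From the 1:2 mole ratio, n(H3PO4) = 1/2 × 4.70 × 10^-3 = 2.35 × 10^-3 mol
[H3PO4] = 2.35 × 10^-3 mol / 0.0104 L = 0.226 mol/L

0.226 M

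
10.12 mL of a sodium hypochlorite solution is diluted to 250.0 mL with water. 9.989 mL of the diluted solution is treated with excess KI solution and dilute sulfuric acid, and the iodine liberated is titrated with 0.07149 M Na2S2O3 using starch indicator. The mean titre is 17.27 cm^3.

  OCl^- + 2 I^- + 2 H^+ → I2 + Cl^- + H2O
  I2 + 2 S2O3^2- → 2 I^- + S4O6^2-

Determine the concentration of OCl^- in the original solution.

1.527 M

n(S2O3^2-) = 0.01727 × 0.07149 = 1.235 × 10^-3 mol
n(I2) = n(S2O3^2-)/2 = 6.173 × 10^-4 mol
n(OCl^-) in the aliquot = 6.173 × 10^-4 mol (1:1 ratio)
[OCl^-]_dilute = 6.173 × 10^-4 / 0.009989 = 0.06180 mol/L
[OCl^-]_original = 0.06180 × 250.0/10.12 = 1.527 mol/L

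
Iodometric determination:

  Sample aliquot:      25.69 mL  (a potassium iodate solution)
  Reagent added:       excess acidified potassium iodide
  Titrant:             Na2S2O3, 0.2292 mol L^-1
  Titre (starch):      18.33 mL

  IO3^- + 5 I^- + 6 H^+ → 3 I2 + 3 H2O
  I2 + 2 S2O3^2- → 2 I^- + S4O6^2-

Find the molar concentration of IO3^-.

n(S2O3^2-) = 0.01833 × 0.2292 = 4.201 × 10^-3 mol
n(I2) = n(S2O3^2-)/2 = 2.101 × 10^-3 mol
From the 1:3 ratio, n(IO3^-) in the aliquot = 1/3 × 2.101 × 10^-3 = 7.002 × 10^-4 mol
[IO3^-] = 7.002 × 10^-4 / 0.02569 = 0.02726 mol/L

0.02726 mol/L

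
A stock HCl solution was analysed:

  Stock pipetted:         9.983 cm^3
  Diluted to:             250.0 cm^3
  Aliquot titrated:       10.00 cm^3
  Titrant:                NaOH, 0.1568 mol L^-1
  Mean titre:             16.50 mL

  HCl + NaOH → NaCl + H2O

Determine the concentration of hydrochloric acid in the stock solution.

6.479 mol/L

n(NaOH) = 0.01650 × 0.1568 = 2.587 × 10^-3 mol
n(HCl) in the aliquot = 2.587 × 10^-3 mol (1:1 ratio)
[HCl]_dilute = 2.587 × 10^-3 / 0.01000 = 0.2587 mol/L
Dilution factor = 250.0 / 9.983 = 25.04
[HCl]_stock = 0.2587 × 25.04 = 6.479 mol/L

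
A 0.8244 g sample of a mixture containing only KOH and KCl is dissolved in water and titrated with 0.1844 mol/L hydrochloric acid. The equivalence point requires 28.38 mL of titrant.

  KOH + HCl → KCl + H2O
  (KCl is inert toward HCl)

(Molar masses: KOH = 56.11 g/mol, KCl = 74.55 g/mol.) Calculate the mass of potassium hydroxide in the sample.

0.2936 g

n(HCl) = 0.02838 × 0.1844 = 5.233 × 10^-3 mol
Let x = n(KOH), y = n(KCl).
Titrant: 1x = 5.233 × 10^-3;  mass: 56.11x + 74.55y = 0.8244
Solving, x = 5.233 × 10^-3 mol, y = 7.120 × 10^-3 mol
mass of KOH = 5.233 × 10^-3 × 56.11 = 0.2936 g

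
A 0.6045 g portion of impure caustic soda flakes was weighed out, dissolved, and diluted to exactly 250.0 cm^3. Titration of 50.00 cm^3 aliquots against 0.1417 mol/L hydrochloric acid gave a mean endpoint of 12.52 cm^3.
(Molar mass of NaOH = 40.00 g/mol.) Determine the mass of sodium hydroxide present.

NaOH + HCl → NaCl + H2O
n(HCl) per titration = 0.01252 × 0.1417 = 1.774 × 10^-3 mol
n(NaOH) in each aliquot = 1.774 × 10^-3 mol (1:1 ratio)
n(NaOH) in the whole flask = 1.774 × 10^-3 × 250.0/50.00 = 8.870 × 10^-3 mol
mass of NaOH = 8.870 × 10^-3 × 40.00 = 0.3548 g

0.3548 g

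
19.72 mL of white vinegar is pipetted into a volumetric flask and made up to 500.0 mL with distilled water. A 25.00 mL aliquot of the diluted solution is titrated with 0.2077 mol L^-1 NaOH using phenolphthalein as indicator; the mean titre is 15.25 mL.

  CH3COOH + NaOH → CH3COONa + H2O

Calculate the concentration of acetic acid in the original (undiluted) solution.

3.212 mol/L

n(NaOH) = 0.01525 × 0.2077 = 3.167 × 10^-3 mol
n(CH3COOH) in the aliquot = 3.167 × 10^-3 mol (1:1 ratio)
[CH3COOH]_dilute = 3.167 × 10^-3 / 0.02500 = 0.1267 mol/L
Dilution factor = 500.0 / 19.72 = 25.35
[CH3COOH]_stock = 0.1267 × 25.35 = 3.212 mol/L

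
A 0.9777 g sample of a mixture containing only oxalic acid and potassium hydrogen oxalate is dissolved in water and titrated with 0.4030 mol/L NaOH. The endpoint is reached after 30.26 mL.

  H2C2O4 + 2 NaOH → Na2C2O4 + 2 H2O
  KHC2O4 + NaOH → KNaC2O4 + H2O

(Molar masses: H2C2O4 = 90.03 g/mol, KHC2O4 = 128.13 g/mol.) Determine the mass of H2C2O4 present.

0.3167 g

n(NaOH) = 0.03026 × 0.4030 = 0.01219 mol
Let x = n(H2C2O4), y = n(KHC2O4).
Titrant: 2x + 1y = 0.01219;  mass: 90.03x + 128.13y = 0.9777
Solving, x = 3.518 × 10^-3 mol, y = 5.159 × 10^-3 mol
mass of H2C2O4 = 3.518 × 10^-3 × 90.03 = 0.3167 g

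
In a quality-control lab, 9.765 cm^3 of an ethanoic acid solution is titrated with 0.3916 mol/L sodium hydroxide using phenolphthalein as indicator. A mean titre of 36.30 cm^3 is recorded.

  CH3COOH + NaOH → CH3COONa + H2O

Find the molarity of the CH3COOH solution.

n(NaOH) = 0.03630 L × 0.3916 mol/L = 0.01422 mol
n(CH3COOH) = 0.01422 mol (1:1 mole ratio)
[CH3COOH] = 0.01422 mol / 0.009765 L = 1.456 mol/L

1.456 mol/L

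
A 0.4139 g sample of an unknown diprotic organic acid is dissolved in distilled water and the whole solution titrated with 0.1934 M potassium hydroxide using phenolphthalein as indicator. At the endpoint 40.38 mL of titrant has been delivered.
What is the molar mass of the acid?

106.0 g/mol

n(KOH) = 0.04038 L × 0.1934 mol/L = 7.809 × 10^-3 mol
From the 1:2 ratio, n(H2A) = 1/2 × 7.809 × 10^-3 = 3.905 × 10^-3 mol
M = m / n = 0.4139 g / 3.905 × 10^-3 mol = 106.0 g/mol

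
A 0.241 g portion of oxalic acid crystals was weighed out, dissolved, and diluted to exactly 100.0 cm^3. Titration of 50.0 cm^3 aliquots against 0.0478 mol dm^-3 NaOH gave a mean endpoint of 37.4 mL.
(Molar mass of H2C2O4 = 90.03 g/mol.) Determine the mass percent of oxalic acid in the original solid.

66.8 %

H2C2O4 + 2 NaOH → Na2C2O4 + 2 H2O
n(NaOH) per titration = 0.0374 × 0.0478 = 1.79 × 10^-3 mol
From the 1:2 ratio, n(H2C2O4) in each aliquot = 1/2 × 1.79 × 10^-3 = 8.94 × 10^-4 mol
n(H2C2O4) in the whole flask = 8.94 × 10^-4 × 100.0/50.0 = 1.79 × 10^-3 mol
mass of H2C2O4 = 1.79 × 10^-3 × 90.03 = 0.161 g
% H2C2O4 = 0.161 / 0.241 × 100 = 66.8 %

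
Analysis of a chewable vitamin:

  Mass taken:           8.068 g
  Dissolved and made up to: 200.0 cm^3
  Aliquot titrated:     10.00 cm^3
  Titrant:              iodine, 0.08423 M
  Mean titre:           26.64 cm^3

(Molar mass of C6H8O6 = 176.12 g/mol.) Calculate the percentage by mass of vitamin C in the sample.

97.97 %

C6H8O6 + I2 → C6H6O6 + 2 HI
n(I2) per titration = 0.02664 × 0.08423 = 2.244 × 10^-3 mol
n(C6H8O6) in each aliquot = 2.244 × 10^-3 mol (1:1 ratio)
n(C6H8O6) in the whole flask = 2.244 × 10^-3 × 200.0/10.00 = 0.04488 mol
mass of C6H8O6 = 0.04488 × 176.12 = 7.904 g
% C6H8O6 = 7.904 / 8.068 × 100 = 97.97 %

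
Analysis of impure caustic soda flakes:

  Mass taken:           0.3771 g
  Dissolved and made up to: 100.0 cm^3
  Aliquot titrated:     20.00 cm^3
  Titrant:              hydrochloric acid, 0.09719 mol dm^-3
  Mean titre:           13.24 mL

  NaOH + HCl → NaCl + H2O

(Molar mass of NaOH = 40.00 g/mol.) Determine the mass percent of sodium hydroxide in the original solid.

n(HCl) per titration = 0.01324 × 0.09719 = 1.287 × 10^-3 mol
n(NaOH) in each aliquot = 1.287 × 10^-3 mol (1:1 ratio)
n(NaOH) in the whole flask = 1.287 × 10^-3 × 100.0/20.00 = 6.434 × 10^-3 mol
mass of NaOH = 6.434 × 10^-3 × 40.00 = 0.2574 g
% NaOH = 0.2574 / 0.3771 × 100 = 68.25 %

68.25 %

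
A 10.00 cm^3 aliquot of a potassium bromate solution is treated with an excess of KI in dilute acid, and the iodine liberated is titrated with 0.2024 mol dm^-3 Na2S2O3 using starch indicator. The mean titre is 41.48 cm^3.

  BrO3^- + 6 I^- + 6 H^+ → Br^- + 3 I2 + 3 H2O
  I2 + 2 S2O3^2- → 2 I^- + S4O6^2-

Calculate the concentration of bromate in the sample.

0.1399 mol/L

n(S2O3^2-) = 0.04148 × 0.2024 = 8.396 × 10^-3 mol
n(I2) = n(S2O3^2-)/2 = 4.198 × 10^-3 mol
From the 1:3 ratio, n(BrO3^-) in the aliquot = 1/3 × 4.198 × 10^-3 = 1.399 × 10^-3 mol
[BrO3^-] = 1.399 × 10^-3 / 0.01000 = 0.1399 mol/L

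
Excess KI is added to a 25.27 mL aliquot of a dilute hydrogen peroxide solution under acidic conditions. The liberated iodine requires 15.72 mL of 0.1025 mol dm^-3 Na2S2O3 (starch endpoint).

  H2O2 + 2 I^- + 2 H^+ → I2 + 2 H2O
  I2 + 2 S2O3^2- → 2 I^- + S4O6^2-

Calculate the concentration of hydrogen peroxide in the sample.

n(S2O3^2-) = 0.01572 × 0.1025 = 1.611 × 10^-3 mol
n(I2) = n(S2O3^2-)/2 = 8.056 × 10^-4 mol
n(H2O2) in the aliquot = 8.056 × 10^-4 mol (1:1 ratio)
[H2O2] = 8.056 × 10^-4 / 0.02527 = 0.03188 mol/L

0.03188 mol/L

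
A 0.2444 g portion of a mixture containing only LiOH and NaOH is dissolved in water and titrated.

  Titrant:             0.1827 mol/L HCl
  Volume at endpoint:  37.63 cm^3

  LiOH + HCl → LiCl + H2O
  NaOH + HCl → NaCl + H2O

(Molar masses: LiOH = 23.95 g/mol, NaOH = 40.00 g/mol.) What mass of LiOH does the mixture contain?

n(HCl) = 0.03763 × 0.1827 = 6.875 × 10^-3 mol
Let x = n(LiOH), y = n(NaOH).
Titrant: 1x + 1y = 6.875 × 10^-3;  mass: 23.95x + 40.00y = 0.2444
Solving, x = 1.907 × 10^-3 mol, y = 4.968 × 10^-3 mol
mass of LiOH = 1.907 × 10^-3 × 23.95 = 0.04566 g

0.04566 g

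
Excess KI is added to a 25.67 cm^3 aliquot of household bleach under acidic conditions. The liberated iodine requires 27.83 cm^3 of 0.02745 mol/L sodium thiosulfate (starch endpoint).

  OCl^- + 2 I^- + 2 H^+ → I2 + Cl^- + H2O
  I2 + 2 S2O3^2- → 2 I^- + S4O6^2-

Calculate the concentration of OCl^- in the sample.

0.01488 mol/L

n(S2O3^2-) = 0.02783 × 0.02745 = 7.639 × 10^-4 mol
n(I2) = n(S2O3^2-)/2 = 3.820 × 10^-4 mol
n(OCl^-) in the aliquot = 3.820 × 10^-4 mol (1:1 ratio)
[OCl^-] = 3.820 × 10^-4 / 0.02567 = 0.01488 mol/L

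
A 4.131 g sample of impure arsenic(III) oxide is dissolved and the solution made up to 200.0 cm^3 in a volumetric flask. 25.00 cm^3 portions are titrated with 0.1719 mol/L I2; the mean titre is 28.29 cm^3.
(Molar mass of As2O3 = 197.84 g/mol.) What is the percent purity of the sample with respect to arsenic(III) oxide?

As2O3 + 2 I2 + 2 H2O → As2O5 + 4 HI
n(I2) per titration = 0.02829 × 0.1719 = 4.863 × 10^-3 mol
From the 1:2 ratio, n(As2O3) in each aliquot = 1/2 × 4.863 × 10^-3 = 2.432 × 10^-3 mol
n(As2O3) in the whole flask = 2.432 × 10^-3 × 200.0/25.00 = 0.01945 mol
mass of As2O3 = 0.01945 × 197.84 = 3.848 g
% As2O3 = 3.848 / 4.131 × 100 = 93.16 %

93.16 %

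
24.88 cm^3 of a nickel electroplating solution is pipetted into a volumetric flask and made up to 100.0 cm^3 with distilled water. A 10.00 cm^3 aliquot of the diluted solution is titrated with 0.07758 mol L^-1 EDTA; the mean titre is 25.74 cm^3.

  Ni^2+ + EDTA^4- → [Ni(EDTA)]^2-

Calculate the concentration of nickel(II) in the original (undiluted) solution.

n(EDTA) = 0.02574 × 0.07758 = 1.997 × 10^-3 mol
n(Ni2+) in the aliquot = 1.997 × 10^-3 mol (1:1 ratio)
[Ni2+]_dilute = 1.997 × 10^-3 / 0.01000 = 0.1997 mol/L
Dilution factor = 100.0 / 24.88 = 4.019
[Ni2+]_stock = 0.1997 × 4.019 = 0.8026 mol/L

0.8026 mol/L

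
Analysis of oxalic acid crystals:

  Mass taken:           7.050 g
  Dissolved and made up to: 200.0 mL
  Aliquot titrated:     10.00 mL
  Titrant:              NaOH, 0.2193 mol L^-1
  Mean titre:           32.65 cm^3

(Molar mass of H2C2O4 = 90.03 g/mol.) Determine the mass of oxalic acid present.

H2C2O4 + 2 NaOH → Na2C2O4 + 2 H2O
n(NaOH) per titration = 0.03265 × 0.2193 = 7.160 × 10^-3 mol
From the 1:2 ratio, n(H2C2O4) in each aliquot = 1/2 × 7.160 × 10^-3 = 3.580 × 10^-3 mol
n(H2C2O4) in the whole flask = 3.580 × 10^-3 × 200.0/10.00 = 0.07160 mol
mass of H2C2O4 = 0.07160 × 90.03 = 6.446 g

6.446 g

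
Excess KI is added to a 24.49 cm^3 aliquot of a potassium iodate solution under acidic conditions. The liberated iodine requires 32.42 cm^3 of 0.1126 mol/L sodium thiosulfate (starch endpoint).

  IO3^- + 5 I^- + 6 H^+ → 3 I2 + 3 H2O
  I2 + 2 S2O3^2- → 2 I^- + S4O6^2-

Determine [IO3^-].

0.02484 mol/L

n(S2O3^2-) = 0.03242 × 0.1126 = 3.650 × 10^-3 mol
n(I2) = n(S2O3^2-)/2 = 1.825 × 10^-3 mol
From the 1:3 ratio, n(IO3^-) in the aliquot = 1/3 × 1.825 × 10^-3 = 6.084 × 10^-4 mol
[IO3^-] = 6.084 × 10^-4 / 0.02449 = 0.02484 mol/L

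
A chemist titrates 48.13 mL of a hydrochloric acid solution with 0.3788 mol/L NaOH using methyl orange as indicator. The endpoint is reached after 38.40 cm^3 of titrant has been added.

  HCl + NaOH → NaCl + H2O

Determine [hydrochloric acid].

0.3022 mol/L

n(NaOH) = 0.03840 L × 0.3788 mol/L = 0.01455 mol
n(HCl) = 0.01455 mol (1:1 mole ratio)
[HCl] = 0.01455 mol / 0.04813 L = 0.3022 mol/L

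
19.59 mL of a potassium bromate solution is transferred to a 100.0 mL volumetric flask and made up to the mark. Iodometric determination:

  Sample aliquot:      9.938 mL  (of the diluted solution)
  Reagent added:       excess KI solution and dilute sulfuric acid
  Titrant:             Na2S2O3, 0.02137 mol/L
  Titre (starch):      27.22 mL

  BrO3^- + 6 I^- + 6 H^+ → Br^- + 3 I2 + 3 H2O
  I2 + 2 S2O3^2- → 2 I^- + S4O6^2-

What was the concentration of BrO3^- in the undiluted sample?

n(S2O3^2-) = 0.02722 × 0.02137 = 5.817 × 10^-4 mol
n(I2) = n(S2O3^2-)/2 = 2.908 × 10^-4 mol
From the 1:3 ratio, n(BrO3^-) in the aliquot = 1/3 × 2.908 × 10^-4 = 9.695 × 10^-5 mol
[BrO3^-]_dilute = 9.695 × 10^-5 / 0.009938 = 0.009755 mol/L
[BrO3^-]_original = 0.009755 × 100.0/19.59 = 0.04980 mol/L

0.04980 mol/L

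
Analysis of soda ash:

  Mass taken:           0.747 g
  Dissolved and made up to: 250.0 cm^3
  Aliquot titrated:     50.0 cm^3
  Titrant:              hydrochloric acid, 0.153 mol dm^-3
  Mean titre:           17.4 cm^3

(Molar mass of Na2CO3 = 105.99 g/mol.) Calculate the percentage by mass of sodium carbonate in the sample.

94.4 %

Na2CO3 + 2 HCl → 2 NaCl + H2O + CO2
n(HCl) per titration = 0.0174 × 0.153 = 2.66 × 10^-3 mol
From the 1:2 ratio, n(Na2CO3) in each aliquot = 1/2 × 2.66 × 10^-3 = 1.33 × 10^-3 mol
n(Na2CO3) in the whole flask = 1.33 × 10^-3 × 250.0/50.0 = 6.66 × 10^-3 mol
mass of Na2CO3 = 6.66 × 10^-3 × 105.99 = 0.705 g
% Na2CO3 = 0.705 / 0.747 × 100 = 94.4 %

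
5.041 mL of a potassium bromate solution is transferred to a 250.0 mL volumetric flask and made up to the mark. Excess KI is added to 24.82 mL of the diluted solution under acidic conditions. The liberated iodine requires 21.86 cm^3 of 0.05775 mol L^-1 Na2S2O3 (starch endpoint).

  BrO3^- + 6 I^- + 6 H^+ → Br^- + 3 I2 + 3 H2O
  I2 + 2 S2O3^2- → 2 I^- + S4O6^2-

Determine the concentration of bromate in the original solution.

0.4204 mol/L

n(S2O3^2-) = 0.02186 × 0.05775 = 1.262 × 10^-3 mol
n(I2) = n(S2O3^2-)/2 = 6.312 × 10^-4 mol
From the 1:3 ratio, n(BrO3^-) in the aliquot = 1/3 × 6.312 × 10^-4 = 2.104 × 10^-4 mol
[BrO3^-]_dilute = 2.104 × 10^-4 / 0.02482 = 0.008477 mol/L
[BrO3^-]_original = 0.008477 × 250.0/5.041 = 0.4204 mol/L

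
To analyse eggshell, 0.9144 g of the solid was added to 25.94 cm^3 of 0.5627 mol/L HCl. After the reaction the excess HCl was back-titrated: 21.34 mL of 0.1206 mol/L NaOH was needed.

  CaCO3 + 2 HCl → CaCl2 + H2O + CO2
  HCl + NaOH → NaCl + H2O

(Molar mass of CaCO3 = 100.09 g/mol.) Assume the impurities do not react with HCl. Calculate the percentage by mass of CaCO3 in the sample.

n(HCl) added = 0.02594 × 0.5627 = 0.01460 mol
n(NaOH) used in back-titration = 0.02134 × 0.1206 = 2.574 × 10^-3 mol
n(HCl) left over = 2.574 × 10^-3 mol (1:1 ratio)
n(HCl) consumed by analyte = 0.01460 − 2.574 × 10^-3 = 0.01202 mol
From the 1:2 ratio, n(CaCO3) = 1/2 × 0.01202 = 6.011 × 10^-3 mol
mass of CaCO3 = 6.011 × 10^-3 × 100.09 = 0.6017 g
% CaCO3 = 0.6017 / 0.9144 × 100 = 65.80 %

65.80 %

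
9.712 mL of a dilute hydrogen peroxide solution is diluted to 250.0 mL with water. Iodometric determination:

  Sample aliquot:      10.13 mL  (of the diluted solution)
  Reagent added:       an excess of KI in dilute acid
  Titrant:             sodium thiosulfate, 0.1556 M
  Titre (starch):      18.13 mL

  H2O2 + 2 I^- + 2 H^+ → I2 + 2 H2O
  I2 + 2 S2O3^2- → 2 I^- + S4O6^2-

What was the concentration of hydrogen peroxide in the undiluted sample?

3.584 M

n(S2O3^2-) = 0.01813 × 0.1556 = 2.821 × 10^-3 mol
n(I2) = n(S2O3^2-)/2 = 1.411 × 10^-3 mol
n(H2O2) in the aliquot = 1.411 × 10^-3 mol (1:1 ratio)
[H2O2]_dilute = 1.411 × 10^-3 / 0.01013 = 0.1392 mol/L
[H2O2]_original = 0.1392 × 250.0/9.712 = 3.584 mol/L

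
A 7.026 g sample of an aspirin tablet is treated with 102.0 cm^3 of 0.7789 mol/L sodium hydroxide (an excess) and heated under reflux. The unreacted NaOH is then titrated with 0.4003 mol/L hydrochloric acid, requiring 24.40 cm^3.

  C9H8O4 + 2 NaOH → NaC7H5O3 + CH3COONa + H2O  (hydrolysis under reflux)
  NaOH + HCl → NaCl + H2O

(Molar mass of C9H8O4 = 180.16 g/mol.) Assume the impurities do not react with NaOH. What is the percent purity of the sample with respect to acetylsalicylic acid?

89.34 %

n(NaOH) added = 0.1020 × 0.7789 = 0.07945 mol
n(HCl) used in back-titration = 0.02440 × 0.4003 = 9.767 × 10^-3 mol
n(NaOH) left over = 9.767 × 10^-3 mol (1:1 ratio)
n(NaOH) consumed by analyte = 0.07945 − 9.767 × 10^-3 = 0.06968 mol
From the 1:2 ratio, n(C9H8O4) = 1/2 × 0.06968 = 0.03484 mol
mass of C9H8O4 = 0.03484 × 180.16 = 6.277 g
% C9H8O4 = 6.277 / 7.026 × 100 = 89.34 %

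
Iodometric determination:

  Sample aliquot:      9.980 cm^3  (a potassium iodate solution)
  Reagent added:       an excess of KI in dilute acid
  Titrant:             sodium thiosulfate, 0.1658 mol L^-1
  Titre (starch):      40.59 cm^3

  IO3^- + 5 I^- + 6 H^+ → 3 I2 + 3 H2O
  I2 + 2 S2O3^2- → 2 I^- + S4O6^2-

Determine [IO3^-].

n(S2O3^2-) = 0.04059 × 0.1658 = 6.730 × 10^-3 mol
n(I2) = n(S2O3^2-)/2 = 3.365 × 10^-3 mol
From the 1:3 ratio, n(IO3^-) in the aliquot = 1/3 × 3.365 × 10^-3 = 1.122 × 10^-3 mol
[IO3^-] = 1.122 × 10^-3 / 0.009980 = 0.1124 mol/L

0.1124 mol/L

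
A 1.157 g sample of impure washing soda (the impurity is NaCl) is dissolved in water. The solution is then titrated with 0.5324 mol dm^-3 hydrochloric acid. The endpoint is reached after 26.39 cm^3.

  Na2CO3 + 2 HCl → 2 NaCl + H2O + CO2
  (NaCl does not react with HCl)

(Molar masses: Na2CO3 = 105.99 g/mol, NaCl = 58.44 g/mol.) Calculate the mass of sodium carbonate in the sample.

0.7446 g

n(HCl) = 0.02639 × 0.5324 = 0.01405 mol
Let x = n(Na2CO3), y = n(NaCl).
Titrant: 2x = 0.01405;  mass: 105.99x + 58.44y = 1.157
Solving, x = 7.025 × 10^-3 mol, y = 7.057 × 10^-3 mol
mass of Na2CO3 = 7.025 × 10^-3 × 105.99 = 0.7446 g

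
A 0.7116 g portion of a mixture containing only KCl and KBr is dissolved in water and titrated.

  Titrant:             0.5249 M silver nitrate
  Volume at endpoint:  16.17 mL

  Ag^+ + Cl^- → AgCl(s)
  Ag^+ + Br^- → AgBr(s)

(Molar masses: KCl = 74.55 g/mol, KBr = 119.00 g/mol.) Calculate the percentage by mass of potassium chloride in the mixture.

70.34 %

n(AgNO3) = 0.01617 × 0.5249 = 8.488 × 10^-3 mol
Let x = n(KCl), y = n(KBr).
Titrant: 1x + 1y = 8.488 × 10^-3;  mass: 74.55x + 119.00y = 0.7116
Solving, x = 6.714 × 10^-3 mol, y = 1.774 × 10^-3 mol
mass of KCl = 6.714 × 10^-3 × 74.55 = 0.5005 g
% KCl = 0.5005 / 0.7116 × 100 = 70.34 %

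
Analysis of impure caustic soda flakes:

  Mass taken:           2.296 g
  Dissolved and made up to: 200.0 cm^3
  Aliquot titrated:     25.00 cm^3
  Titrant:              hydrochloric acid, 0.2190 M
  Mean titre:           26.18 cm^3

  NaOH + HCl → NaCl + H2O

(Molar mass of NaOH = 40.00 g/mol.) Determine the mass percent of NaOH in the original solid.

79.91 %

n(HCl) per titration = 0.02618 × 0.2190 = 5.733 × 10^-3 mol
n(NaOH) in each aliquot = 5.733 × 10^-3 mol (1:1 ratio)
n(NaOH) in the whole flask = 5.733 × 10^-3 × 200.0/25.00 = 0.04587 mol
mass of NaOH = 0.04587 × 40.00 = 1.835 g
% NaOH = 1.835 / 2.296 × 100 = 79.91 %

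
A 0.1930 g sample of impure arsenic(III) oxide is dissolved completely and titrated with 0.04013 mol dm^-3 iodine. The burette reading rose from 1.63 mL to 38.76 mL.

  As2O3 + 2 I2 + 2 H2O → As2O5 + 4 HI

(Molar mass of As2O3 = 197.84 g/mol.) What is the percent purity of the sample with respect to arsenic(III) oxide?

76.37 %

n(I2) = 0.03713 L × 0.04013 mol/L = 1.490 × 10^-3 mol
From the 1:2 ratio, n(As2O3) = 1/2 × 1.490 × 10^-3 = 7.450 × 10^-4 mol
mass of As2O3 = 7.450 × 10^-4 × 197.84 g/mol = 0.1474 g
% As2O3 = 0.1474 / 0.1930 × 100 = 76.37 %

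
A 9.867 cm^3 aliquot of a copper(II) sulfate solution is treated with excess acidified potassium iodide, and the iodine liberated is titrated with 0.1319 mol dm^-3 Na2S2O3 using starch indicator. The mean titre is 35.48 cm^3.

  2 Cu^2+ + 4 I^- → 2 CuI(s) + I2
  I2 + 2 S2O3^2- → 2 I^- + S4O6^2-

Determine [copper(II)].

n(S2O3^2-) = 0.03548 × 0.1319 = 4.680 × 10^-3 mol
n(I2) = n(S2O3^2-)/2 = 2.340 × 10^-3 mol
From the 2:1 ratio, n(Cu2+) in the aliquot = 2/1 × 2.340 × 10^-3 = 4.680 × 10^-3 mol
[Cu2+] = 4.680 × 10^-3 / 0.009867 = 0.4743 mol/L

0.4743 mol/L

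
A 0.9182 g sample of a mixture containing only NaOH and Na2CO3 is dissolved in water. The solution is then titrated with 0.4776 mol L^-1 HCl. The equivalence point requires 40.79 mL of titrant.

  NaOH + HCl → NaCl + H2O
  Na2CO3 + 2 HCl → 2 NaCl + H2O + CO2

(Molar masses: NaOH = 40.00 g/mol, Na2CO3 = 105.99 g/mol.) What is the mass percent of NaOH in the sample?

38.29 %

n(HCl) = 0.04079 × 0.4776 = 0.01948 mol
Let x = n(NaOH), y = n(Na2CO3).
Titrant: 1x + 2y = 0.01948;  mass: 40.00x + 105.99y = 0.9182
Solving, x = 8.789 × 10^-3 mol, y = 5.346 × 10^-3 mol
mass of NaOH = 8.789 × 10^-3 × 40.00 = 0.3516 g
% NaOH = 0.3516 / 0.9182 × 100 = 38.29 %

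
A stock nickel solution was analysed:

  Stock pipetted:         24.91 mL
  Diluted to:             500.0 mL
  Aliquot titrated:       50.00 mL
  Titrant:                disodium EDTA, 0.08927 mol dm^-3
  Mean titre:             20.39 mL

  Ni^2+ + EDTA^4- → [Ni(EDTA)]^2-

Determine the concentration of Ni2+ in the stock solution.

n(EDTA) = 0.02039 × 0.08927 = 1.820 × 10^-3 mol
n(Ni2+) in the aliquot = 1.820 × 10^-3 mol (1:1 ratio)
[Ni2+]_dilute = 1.820 × 10^-3 / 0.05000 = 0.03640 mol/L
Dilution factor = 500.0 / 24.91 = 20.07
[Ni2+]_stock = 0.03640 × 20.07 = 0.7307 mol/L

0.7307 mol/L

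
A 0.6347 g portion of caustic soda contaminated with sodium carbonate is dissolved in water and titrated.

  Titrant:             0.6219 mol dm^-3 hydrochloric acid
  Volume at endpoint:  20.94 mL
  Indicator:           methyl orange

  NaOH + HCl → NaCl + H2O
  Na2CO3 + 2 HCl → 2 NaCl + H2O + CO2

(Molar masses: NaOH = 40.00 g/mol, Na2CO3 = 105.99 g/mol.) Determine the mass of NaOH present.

n(HCl) = 0.02094 × 0.6219 = 0.01302 mol
Let x = n(NaOH), y = n(Na2CO3).
Titrant: 1x + 2y = 0.01302;  mass: 40.00x + 105.99y = 0.6347
Solving, x = 4.266 × 10^-3 mol, y = 4.378 × 10^-3 mol
mass of NaOH = 4.266 × 10^-3 × 40.00 = 0.1706 g

0.1706 g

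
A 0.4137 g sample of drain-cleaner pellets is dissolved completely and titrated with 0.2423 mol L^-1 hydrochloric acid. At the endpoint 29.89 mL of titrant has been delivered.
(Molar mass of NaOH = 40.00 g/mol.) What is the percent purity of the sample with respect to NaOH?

NaOH + HCl → NaCl + H2O
n(HCl) = 0.02989 L × 0.2423 mol/L = 7.242 × 10^-3 mol
n(NaOH) = 7.242 × 10^-3 mol (1:1 ratio)
mass of NaOH = 7.242 × 10^-3 × 40.00 g/mol = 0.2897 g
% NaOH = 0.2897 / 0.4137 × 100 = 70.03 %

70.03 %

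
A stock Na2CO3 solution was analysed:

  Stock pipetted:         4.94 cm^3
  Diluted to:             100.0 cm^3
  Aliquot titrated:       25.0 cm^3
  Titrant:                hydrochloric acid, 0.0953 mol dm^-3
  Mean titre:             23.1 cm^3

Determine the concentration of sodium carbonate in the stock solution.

0.891 mol/L

Na2CO3 + 2 HCl → 2 NaCl + H2O + CO2
n(HCl) = 0.0231 × 0.0953 = 2.20 × 10^-3 mol
From the 1:2 ratio, n(Na2CO3) in the aliquot = 1/2 × 2.20 × 10^-3 = 1.10 × 10^-3 mol
[Na2CO3]_dilute = 1.10 × 10^-3 / 0.0250 = 0.0440 mol/L
Dilution factor = 100.0 / 4.94 = 20.24
[Na2CO3]_stock = 0.0440 × 20.24 = 0.891 mol/L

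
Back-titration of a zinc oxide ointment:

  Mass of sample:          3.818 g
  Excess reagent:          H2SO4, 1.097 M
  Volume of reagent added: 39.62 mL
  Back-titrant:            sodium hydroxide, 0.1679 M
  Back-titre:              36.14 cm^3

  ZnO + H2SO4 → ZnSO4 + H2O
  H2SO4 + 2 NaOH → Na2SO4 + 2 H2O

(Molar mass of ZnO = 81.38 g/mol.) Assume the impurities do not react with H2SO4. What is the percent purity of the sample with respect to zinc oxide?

n(H2SO4) added = 0.03962 × 1.097 = 0.04346 mol
n(NaOH) used in back-titration = 0.03614 × 0.1679 = 6.068 × 10^-3 mol
From the 1:2 ratio, n(H2SO4) left over = 1/2 × 6.068 × 10^-3 = 3.034 × 10^-3 mol
n(H2SO4) consumed by analyte = 0.04346 − 3.034 × 10^-3 = 0.04043 mol
n(ZnO) = 0.04043 mol (1:1 ratio)
mass of ZnO = 0.04043 × 81.38 = 3.290 g
% ZnO = 3.290 / 3.818 × 100 = 86.17 %

86.17 %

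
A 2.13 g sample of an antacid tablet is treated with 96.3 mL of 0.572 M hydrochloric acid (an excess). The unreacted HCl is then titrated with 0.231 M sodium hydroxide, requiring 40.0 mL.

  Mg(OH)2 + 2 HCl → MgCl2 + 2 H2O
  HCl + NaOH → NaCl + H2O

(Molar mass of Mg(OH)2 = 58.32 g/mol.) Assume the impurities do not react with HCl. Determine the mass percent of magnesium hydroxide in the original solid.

62.8 %

n(HCl) added = 0.0963 × 0.572 = 0.0551 mol
n(NaOH) used in back-titration = 0.0400 × 0.231 = 9.24 × 10^-3 mol
n(HCl) left over = 9.24 × 10^-3 mol (1:1 ratio)
n(HCl) consumed by analyte = 0.0551 − 9.24 × 10^-3 = 0.0458 mol
From the 1:2 ratio, n(Mg(OH)2) = 1/2 × 0.0458 = 0.0229 mol
mass of Mg(OH)2 = 0.0229 × 58.32 = 1.34 g
% Mg(OH)2 = 1.34 / 2.13 × 100 = 62.8 %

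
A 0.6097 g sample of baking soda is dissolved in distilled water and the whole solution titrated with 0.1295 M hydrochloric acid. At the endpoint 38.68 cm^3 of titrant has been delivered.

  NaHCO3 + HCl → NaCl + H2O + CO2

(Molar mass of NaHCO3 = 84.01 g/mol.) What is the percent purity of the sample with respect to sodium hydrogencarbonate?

69.02 %

n(HCl) = 0.03868 L × 0.1295 mol/L = 5.009 × 10^-3 mol
n(NaHCO3) = 5.009 × 10^-3 mol (1:1 ratio)
mass of NaHCO3 = 5.009 × 10^-3 × 84.01 g/mol = 0.4208 g
% NaHCO3 = 0.4208 / 0.6097 × 100 = 69.02 %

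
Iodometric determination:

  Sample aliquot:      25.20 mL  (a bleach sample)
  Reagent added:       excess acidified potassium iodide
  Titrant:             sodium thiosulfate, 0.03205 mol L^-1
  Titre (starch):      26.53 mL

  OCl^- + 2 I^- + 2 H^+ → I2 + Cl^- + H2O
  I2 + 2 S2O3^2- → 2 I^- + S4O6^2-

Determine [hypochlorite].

n(S2O3^2-) = 0.02653 × 0.03205 = 8.503 × 10^-4 mol
n(I2) = n(S2O3^2-)/2 = 4.251 × 10^-4 mol
n(OCl^-) in the aliquot = 4.251 × 10^-4 mol (1:1 ratio)
[OCl^-] = 4.251 × 10^-4 / 0.02520 = 0.01687 mol/L

0.01687 mol/L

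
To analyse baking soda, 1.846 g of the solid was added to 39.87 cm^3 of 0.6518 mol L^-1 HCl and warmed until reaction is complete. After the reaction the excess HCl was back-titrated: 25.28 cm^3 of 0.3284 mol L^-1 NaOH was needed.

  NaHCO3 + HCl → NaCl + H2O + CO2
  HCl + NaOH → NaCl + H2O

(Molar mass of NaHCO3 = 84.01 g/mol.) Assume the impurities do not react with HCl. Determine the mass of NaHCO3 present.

n(HCl) added = 0.03987 × 0.6518 = 0.02599 mol
n(NaOH) used in back-titration = 0.02528 × 0.3284 = 8.302 × 10^-3 mol
n(HCl) left over = 8.302 × 10^-3 mol (1:1 ratio)
n(HCl) consumed by analyte = 0.02599 − 8.302 × 10^-3 = 0.01769 mol
n(NaHCO3) = 0.01769 mol (1:1 ratio)
mass of NaHCO3 = 0.01769 × 84.01 = 1.486 g

1.486 g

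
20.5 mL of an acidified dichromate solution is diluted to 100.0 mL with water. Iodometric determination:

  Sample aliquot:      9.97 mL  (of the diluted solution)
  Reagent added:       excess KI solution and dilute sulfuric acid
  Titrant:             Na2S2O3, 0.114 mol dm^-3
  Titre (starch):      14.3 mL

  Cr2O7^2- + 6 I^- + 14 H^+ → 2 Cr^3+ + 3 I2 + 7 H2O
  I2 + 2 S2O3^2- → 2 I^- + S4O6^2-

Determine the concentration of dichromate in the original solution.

0.133 mol/L

n(S2O3^2-) = 0.0143 × 0.114 = 1.63 × 10^-3 mol
n(I2) = n(S2O3^2-)/2 = 8.15 × 10^-4 mol
From the 1:3 ratio, n(Cr2O7^2-) in the aliquot = 1/3 × 8.15 × 10^-4 = 2.72 × 10^-4 mol
[Cr2O7^2-]_dilute = 2.72 × 10^-4 / 0.00997 = 0.0273 mol/L
[Cr2O7^2-]_original = 0.0273 × 100.0/20.5 = 0.133 mol/L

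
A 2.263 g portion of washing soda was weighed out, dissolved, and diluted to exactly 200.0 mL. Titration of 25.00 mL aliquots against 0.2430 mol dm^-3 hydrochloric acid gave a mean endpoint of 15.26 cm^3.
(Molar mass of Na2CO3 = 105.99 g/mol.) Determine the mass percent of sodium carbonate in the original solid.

Na2CO3 + 2 HCl → 2 NaCl + H2O + CO2
n(HCl) per titration = 0.01526 × 0.2430 = 3.708 × 10^-3 mol
From the 1:2 ratio, n(Na2CO3) in each aliquot = 1/2 × 3.708 × 10^-3 = 1.854 × 10^-3 mol
n(Na2CO3) in the whole flask = 1.854 × 10^-3 × 200.0/25.00 = 0.01483 mol
mass of Na2CO3 = 0.01483 × 105.99 = 1.572 g
% Na2CO3 = 1.572 / 2.263 × 100 = 69.47 %

69.47 %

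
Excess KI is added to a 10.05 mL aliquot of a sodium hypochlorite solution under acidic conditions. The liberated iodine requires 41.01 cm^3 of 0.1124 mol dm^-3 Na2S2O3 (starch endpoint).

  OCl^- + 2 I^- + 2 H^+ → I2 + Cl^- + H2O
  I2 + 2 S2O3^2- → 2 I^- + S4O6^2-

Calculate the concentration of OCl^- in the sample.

n(S2O3^2-) = 0.04101 × 0.1124 = 4.610 × 10^-3 mol
n(I2) = n(S2O3^2-)/2 = 2.305 × 10^-3 mol
n(OCl^-) in the aliquot = 2.305 × 10^-3 mol (1:1 ratio)
[OCl^-] = 2.305 × 10^-3 / 0.01005 = 0.2293 mol/L

0.2293 mol/L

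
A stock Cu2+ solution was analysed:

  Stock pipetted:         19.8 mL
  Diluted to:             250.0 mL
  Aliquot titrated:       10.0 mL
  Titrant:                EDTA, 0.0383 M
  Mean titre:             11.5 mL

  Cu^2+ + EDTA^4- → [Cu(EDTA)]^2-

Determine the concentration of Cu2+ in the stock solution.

n(EDTA) = 0.0115 × 0.0383 = 4.40 × 10^-4 mol
n(Cu2+) in the aliquot = 4.40 × 10^-4 mol (1:1 ratio)
[Cu2+]_dilute = 4.40 × 10^-4 / 0.0100 = 0.0440 mol/L
Dilution factor = 250.0 / 19.8 = 12.63
[Cu2+]_stock = 0.0440 × 12.63 = 0.556 mol/L

0.556 M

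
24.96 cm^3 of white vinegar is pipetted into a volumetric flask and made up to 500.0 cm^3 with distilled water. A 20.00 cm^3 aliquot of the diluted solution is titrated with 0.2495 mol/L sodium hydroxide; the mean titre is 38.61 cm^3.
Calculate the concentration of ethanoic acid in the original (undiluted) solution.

CH3COOH + NaOH → CH3COONa + H2O
n(NaOH) = 0.03861 × 0.2495 = 9.633 × 10^-3 mol
n(CH3COOH) in the aliquot = 9.633 × 10^-3 mol (1:1 ratio)
[CH3COOH]_dilute = 9.633 × 10^-3 / 0.02000 = 0.4817 mol/L
Dilution factor = 500.0 / 24.96 = 20.03
[CH3COOH]_stock = 0.4817 × 20.03 = 9.649 mol/L

9.649 mol/L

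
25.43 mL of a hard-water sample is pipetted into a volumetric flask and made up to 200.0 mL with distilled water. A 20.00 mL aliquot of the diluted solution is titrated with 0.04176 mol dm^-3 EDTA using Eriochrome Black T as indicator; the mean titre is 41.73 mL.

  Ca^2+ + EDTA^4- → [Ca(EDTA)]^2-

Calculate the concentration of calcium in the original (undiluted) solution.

n(EDTA) = 0.04173 × 0.04176 = 1.743 × 10^-3 mol
n(Ca2+) in the aliquot = 1.743 × 10^-3 mol (1:1 ratio)
[Ca2+]_dilute = 1.743 × 10^-3 / 0.02000 = 0.08713 mol/L
Dilution factor = 200.0 / 25.43 = 7.865
[Ca2+]_stock = 0.08713 × 7.865 = 0.6853 mol/L

0.6853 mol/L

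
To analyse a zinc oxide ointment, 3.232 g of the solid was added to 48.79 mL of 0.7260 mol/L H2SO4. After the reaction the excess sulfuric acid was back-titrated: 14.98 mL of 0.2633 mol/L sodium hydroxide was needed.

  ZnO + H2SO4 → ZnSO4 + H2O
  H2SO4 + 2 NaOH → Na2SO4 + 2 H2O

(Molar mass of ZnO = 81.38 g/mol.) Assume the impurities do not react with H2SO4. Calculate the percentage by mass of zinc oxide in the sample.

n(H2SO4) added = 0.04879 × 0.7260 = 0.03542 mol
n(NaOH) used in back-titration = 0.01498 × 0.2633 = 3.944 × 10^-3 mol
From the 1:2 ratio, n(H2SO4) left over = 1/2 × 3.944 × 10^-3 = 1.972 × 10^-3 mol
n(H2SO4) consumed by analyte = 0.03542 − 1.972 × 10^-3 = 0.03345 mol
n(ZnO) = 0.03345 mol (1:1 ratio)
mass of ZnO = 0.03345 × 81.38 = 2.722 g
% ZnO = 2.722 / 3.232 × 100 = 84.22 %

84.22 %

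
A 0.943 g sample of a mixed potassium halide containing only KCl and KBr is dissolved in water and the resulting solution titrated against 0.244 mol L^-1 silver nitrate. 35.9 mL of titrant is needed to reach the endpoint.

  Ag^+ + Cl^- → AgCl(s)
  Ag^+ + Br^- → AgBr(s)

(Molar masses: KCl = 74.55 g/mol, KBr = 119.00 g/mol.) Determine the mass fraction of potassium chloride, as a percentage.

17.7 %

n(AgNO3) = 0.0359 × 0.244 = 8.76 × 10^-3 mol
Let x = n(KCl), y = n(KBr).
Titrant: 1x + 1y = 8.76 × 10^-3;  mass: 74.55x + 119.00y = 0.943
Solving, x = 2.24 × 10^-3 mol, y = 6.52 × 10^-3 mol
mass of KCl = 2.24 × 10^-3 × 74.55 = 0.167 g
% KCl = 0.167 / 0.943 × 100 = 17.7 %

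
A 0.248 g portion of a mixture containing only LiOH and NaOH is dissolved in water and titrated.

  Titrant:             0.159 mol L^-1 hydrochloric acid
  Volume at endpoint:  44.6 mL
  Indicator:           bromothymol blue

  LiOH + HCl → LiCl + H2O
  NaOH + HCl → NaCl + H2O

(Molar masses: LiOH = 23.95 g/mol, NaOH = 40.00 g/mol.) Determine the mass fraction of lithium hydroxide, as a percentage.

n(HCl) = 0.0446 × 0.159 = 7.09 × 10^-3 mol
Let x = n(LiOH), y = n(NaOH).
Titrant: 1x + 1y = 7.09 × 10^-3;  mass: 23.95x + 40.00y = 0.248
Solving, x = 2.22 × 10^-3 mol, y = 4.87 × 10^-3 mol
mass of LiOH = 2.22 × 10^-3 × 23.95 = 0.0532 g
% LiOH = 0.0532 / 0.248 × 100 = 21.5 %

21.5 %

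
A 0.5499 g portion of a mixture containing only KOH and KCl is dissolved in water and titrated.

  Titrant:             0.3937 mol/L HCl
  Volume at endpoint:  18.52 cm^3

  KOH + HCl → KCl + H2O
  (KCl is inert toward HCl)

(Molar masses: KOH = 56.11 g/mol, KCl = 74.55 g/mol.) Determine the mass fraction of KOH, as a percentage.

74.40 %

n(HCl) = 0.01852 × 0.3937 = 7.291 × 10^-3 mol
Let x = n(KOH), y = n(KCl).
Titrant: 1x = 7.291 × 10^-3;  mass: 56.11x + 74.55y = 0.5499
Solving, x = 7.291 × 10^-3 mol, y = 1.888 × 10^-3 mol
mass of KOH = 7.291 × 10^-3 × 56.11 = 0.4091 g
% KOH = 0.4091 / 0.5499 × 100 = 74.40 %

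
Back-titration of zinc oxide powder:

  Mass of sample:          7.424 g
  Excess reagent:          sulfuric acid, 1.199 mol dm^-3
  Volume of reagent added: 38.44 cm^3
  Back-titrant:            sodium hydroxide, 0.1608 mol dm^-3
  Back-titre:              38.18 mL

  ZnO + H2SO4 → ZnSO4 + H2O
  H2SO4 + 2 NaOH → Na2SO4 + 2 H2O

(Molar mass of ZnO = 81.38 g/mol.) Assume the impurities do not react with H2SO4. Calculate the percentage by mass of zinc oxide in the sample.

n(H2SO4) added = 0.03844 × 1.199 = 0.04609 mol
n(NaOH) used in back-titration = 0.03818 × 0.1608 = 6.139 × 10^-3 mol
From the 1:2 ratio, n(H2SO4) left over = 1/2 × 6.139 × 10^-3 = 3.070 × 10^-3 mol
n(H2SO4) consumed by analyte = 0.04609 − 3.070 × 10^-3 = 0.04302 mol
n(ZnO) = 0.04302 mol (1:1 ratio)
mass of ZnO = 0.04302 × 81.38 = 3.501 g
% ZnO = 3.501 / 7.424 × 100 = 47.16 %

47.16 %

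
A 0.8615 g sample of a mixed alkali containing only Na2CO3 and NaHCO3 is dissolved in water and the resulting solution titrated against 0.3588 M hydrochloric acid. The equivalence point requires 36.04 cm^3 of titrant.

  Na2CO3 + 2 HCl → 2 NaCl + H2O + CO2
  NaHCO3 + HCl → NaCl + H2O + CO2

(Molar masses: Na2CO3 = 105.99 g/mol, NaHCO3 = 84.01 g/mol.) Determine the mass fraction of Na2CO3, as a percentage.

44.60 %

n(HCl) = 0.03604 × 0.3588 = 0.01293 mol
Let x = n(Na2CO3), y = n(NaHCO3).
Titrant: 2x + 1y = 0.01293;  mass: 105.99x + 84.01y = 0.8615
Solving, x = 3.625 × 10^-3 mol, y = 5.682 × 10^-3 mol
mass of Na2CO3 = 3.625 × 10^-3 × 105.99 = 0.3842 g
% Na2CO3 = 0.3842 / 0.8615 × 100 = 44.60 %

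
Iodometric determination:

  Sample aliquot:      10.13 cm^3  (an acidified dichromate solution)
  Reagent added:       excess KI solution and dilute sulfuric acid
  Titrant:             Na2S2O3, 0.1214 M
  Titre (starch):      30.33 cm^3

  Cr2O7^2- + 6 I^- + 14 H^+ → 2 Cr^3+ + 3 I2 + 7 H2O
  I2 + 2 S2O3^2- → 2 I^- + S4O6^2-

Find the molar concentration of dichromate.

n(S2O3^2-) = 0.03033 × 0.1214 = 3.682 × 10^-3 mol
n(I2) = n(S2O3^2-)/2 = 1.841 × 10^-3 mol
From the 1:3 ratio, n(Cr2O7^2-) in the aliquot = 1/3 × 1.841 × 10^-3 = 6.137 × 10^-4 mol
[Cr2O7^2-] = 6.137 × 10^-4 / 0.01013 = 0.06058 mol/L

0.06058 M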